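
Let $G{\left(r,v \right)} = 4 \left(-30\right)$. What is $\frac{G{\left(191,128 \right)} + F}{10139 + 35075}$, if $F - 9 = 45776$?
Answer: $\frac{45665}{45214} \approx 1.01$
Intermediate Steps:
$F = 45785$ ($F = 9 + 45776 = 45785$)
$G{\left(r,v \right)} = -120$
$\frac{G{\left(191,128 \right)} + F}{10139 + 35075} = \frac{-120 + 45785}{10139 + 35075} = \frac{45665}{45214}$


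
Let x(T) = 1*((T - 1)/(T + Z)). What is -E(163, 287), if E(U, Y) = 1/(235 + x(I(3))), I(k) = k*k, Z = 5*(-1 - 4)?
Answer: -2/469 ≈ -0.0042644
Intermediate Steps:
Z = -25 (Z = 5*(-5) = -25)
I(k) = k**2
x(T) = (-1 + T)/(-25 + T) (x(T) = 1*((T - 1)/(T - 25)) = 1*((-1 + T)/(-25 + T)) = (-1 + T)/(-25 + T))
E(U, Y) = 2/469 (E(U, Y) = 1/(235 + (-1 + 3**2)/(-25 + 3**2)) = 1/(235 + (-1 + 9)/(-25 + 9)) = 1/(235 + 8/(-16)) = 1/(235 - 1/16*8) = 1/(235 - 1/2) = 1/(469/2) = 2/469)
-E(163, 287) = -1*2/469 = -2/469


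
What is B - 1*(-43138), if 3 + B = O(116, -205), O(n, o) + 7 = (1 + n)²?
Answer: 56817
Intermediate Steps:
O(n, o) = -7 + (1 + n)²
B = 13679 (B = -3 + (-7 + (1 + 116)²) = -3 + (-7 + 117²) = -3 + (-7 + 13689) = -3 + 13682 = 13679)
B - 1*(-43138) = 13679 - 1*(-43138) = 13679 + 43138 = 56817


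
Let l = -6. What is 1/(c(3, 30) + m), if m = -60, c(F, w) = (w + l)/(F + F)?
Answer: -1/56 ≈ -0.017857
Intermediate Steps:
c(F, w) = (-6 + w)/(2*F) (c(F, w) = (w - 6)/(F + F) = (-6 + w)/((2*F)) = (-6 + w)*(1/(2*F)) = (-6 + w)/(2*F))
1/(c(3, 30) + m) = 1/((½)*(-6 + 30)/3 - 60) = 1/((½)*(⅓)*24 - 60) = 1/(4 - 60) = 1/(-56) = -1/56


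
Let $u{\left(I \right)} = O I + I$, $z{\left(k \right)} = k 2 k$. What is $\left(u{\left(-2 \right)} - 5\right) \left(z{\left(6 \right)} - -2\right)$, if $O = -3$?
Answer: $-74$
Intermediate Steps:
$z{\left(k \right)} = 2 k^{2}$ ($z{\left(k \right)} = 2 k k = 2 k^{2}$)
$u{\left(I \right)} = - 2 I$ ($u{\left(I \right)} = - 3 I + I = - 2 I$)
$\left(u{\left(-2 \right)} - 5\right) \left(z{\left(6 \right)} - -2\right) = \left(\left(-2\right) \left(-2\right) - 5\right) \left(2 \cdot 6^{2} - -2\right) = \left(4 - 5\right) \left(2 \cdot 36 + 2\right) = - (72 + 2) = \left(-1\right) 74 = -74$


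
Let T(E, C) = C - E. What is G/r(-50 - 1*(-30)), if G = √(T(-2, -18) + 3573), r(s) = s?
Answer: -√3557/20 ≈ -2.9820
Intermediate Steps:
G = √3557 (G = √((-18 - 1*(-2)) + 3573) = √((-18 + 2) + 3573) = √(-16 + 3573) = √3557 ≈ 59.641)
G/r(-50 - 1*(-30)) = √3557/(-50 - 1*(-30)) = √3557/(-50 + 30) = √3557/(-20) = √3557*(-1/20) = -√3557/20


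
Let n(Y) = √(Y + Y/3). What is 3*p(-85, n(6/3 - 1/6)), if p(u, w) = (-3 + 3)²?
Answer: 0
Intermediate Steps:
n(Y) = 2*√3*√Y/3 (n(Y) = √(Y + Y*(⅓)) = √(Y + Y/3) = √(4*Y/3) = 2*√3*√Y/3)
p(u, w) = 0 (p(u, w) = 0² = 0)
3*p(-85, n(6/3 - 1/6)) = 3*0 = 0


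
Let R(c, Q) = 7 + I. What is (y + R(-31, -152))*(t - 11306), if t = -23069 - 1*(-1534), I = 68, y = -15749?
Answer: 514749834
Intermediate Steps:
R(c, Q) = 75 (R(c, Q) = 7 + 68 = 75)
t = -21535 (t = -23069 + 1534 = -21535)
(y + R(-31, -152))*(t - 11306) = (-15749 + 75)*(-21535 - 11306) = -15674*(-32841) = 514749834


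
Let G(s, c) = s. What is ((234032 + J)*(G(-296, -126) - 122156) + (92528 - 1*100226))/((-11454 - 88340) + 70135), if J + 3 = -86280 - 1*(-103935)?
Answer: 30819216866/29659 ≈ 1.0391e+6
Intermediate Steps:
J = 17652 (J = -3 + (-86280 - 1*(-103935)) = -3 + (-86280 + 103935) = -3 + 17655 = 17652)
((234032 + J)*(G(-296, -126) - 122156) + (92528 - 1*100226))/((-11454 - 88340) + 70135) = ((234032 + 17652)*(-296 - 122156) + (92528 - 1*100226))/((-11454 - 88340) + 70135) = (251684*(-122452) + (92528 - 100226))/(-99794 + 70135) = (-30819209168 - 7698)/(-29659) = -30819216866*(-1/29659) = 30819216866/29659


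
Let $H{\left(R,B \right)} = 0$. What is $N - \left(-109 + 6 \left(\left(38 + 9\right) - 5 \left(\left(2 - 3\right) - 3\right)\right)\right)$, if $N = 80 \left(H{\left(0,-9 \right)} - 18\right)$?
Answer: $-1733$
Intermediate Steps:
$N = -1440$ ($N = 80 \left(0 - 18\right) = 80 \left(-18\right) = -1440$)
$N - \left(-109 + 6 \left(\left(38 + 9\right) - 5 \left(\left(2 - 3\right) - 3\right)\right)\right) = -1440 - \left(-109 + 6 \left(\left(38 + 9\right) - 5 \left(\left(2 - 3\right) - 3\right)\right)\right) = -1440 - \left(-109 + 6 \left(47 - 5 \left(\left(2 - 3\right) - 3\right)\right)\right) = -1440 - \left(-109 + 6 \left(47 - 5 \left(-1 - 3\right)\right)\right) = -1440 - \left(-109 + 6 \left(47 - -20\right)\right) = -1440 - \left(-109 + 6 \left(47 + 20\right)\right) = -1440 - \left(-109 + 6 \cdot 67\right) = -1440 - \left(-109 + 402\right) = -1440 - 293 = -1733$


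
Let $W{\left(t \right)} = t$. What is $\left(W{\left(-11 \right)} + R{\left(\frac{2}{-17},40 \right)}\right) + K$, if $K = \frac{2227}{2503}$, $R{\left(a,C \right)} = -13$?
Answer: $- \frac{57845}{2503} \approx -23.11$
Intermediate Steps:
$K = \frac{2227}{2503}$ ($K = 2227 \cdot \frac{1}{2503} = \frac{2227}{2503} \approx 0.88973$)
$\left(W{\left(-11 \right)} + R{\left(\frac{2}{-17},40 \right)}\right) + K = \left(-11 - 13\right) + \frac{2227}{2503} = -24 + \frac{2227}{2503} = - \frac{57845}{2503}$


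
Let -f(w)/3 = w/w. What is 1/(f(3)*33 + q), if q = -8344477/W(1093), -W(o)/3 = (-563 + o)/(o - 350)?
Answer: 1590/6199789001 ≈ 2.5646e-7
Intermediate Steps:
f(w) = -3 (f(w) = -3*w/w = -3*1 = -3)
W(o) = -3*(-563 + o)/(-350 + o) (W(o) = -3*(-563 + o)/(o - 350) = -3*(-563 + o)/(-350 + o))
q = 6199946411/1590 (q = -8344477*(-350 + 1093)/(3*(563 - 1*1093)) = -8344477*743/(3*(563 - 1093)) = -8344477/(3*(1/743)*(-530)) = -8344477/(-1590/743) = -8344477*(-743/1590) = 6199946411/1590 ≈ 3.8993e+6)
1/(f(3)*33 + q) = 1/(-3*33 + 6199946411/1590) = 1/(-99 + 6199946411/1590) = 1/(6199789001/1590) = 1590/6199789001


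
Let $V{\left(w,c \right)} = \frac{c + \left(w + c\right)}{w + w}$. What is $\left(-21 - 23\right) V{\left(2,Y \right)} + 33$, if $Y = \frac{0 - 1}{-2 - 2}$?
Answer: $\frac{11}{2} \approx 5.5$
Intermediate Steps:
$Y = \frac{1}{4}$ ($Y = - \frac{1}{-4} = \left(-1\right) \left(- \frac{1}{4}\right) = \frac{1}{4} \approx 0.25$)
$V{\left(w,c \right)} = \frac{w + 2 c}{2 w}$ ($V{\left(w,c \right)} = \frac{c + \left(c + w\right)}{2 w} = \left(w + 2 c\right) \frac{1}{2 w} = \frac{w + 2 c}{2 w}$)
$\left(-21 - 23\right) V{\left(2,Y \right)} + 33 = \left(-21 - 23\right) \frac{\frac{1}{4} + \frac{1}{2} \cdot 2}{2} + 33 = - 44 \frac{\frac{1}{4} + 1}{2} + 33 = - 44 \cdot \frac{1}{2} \cdot \frac{5}{4} + 33 = \left(-44\right) \frac{5}{8} + 33 = - \frac{55}{2} + 33 = \frac{11}{2}$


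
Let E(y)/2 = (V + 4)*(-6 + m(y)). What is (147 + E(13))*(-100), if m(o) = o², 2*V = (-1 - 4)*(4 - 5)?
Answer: -226600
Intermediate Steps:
V = 5/2 (V = ((-1 - 4)*(4 - 5))/2 = (-5*(-1))/2 = (½)*5 = 5/2 ≈ 2.5000)
E(y) = -78 + 13*y² (E(y) = 2*((5/2 + 4)*(-6 + y²)) = 2*(13*(-6 + y²)/2) = 2*(-39 + 13*y²/2) = -78 + 13*y²)
(147 + E(13))*(-100) = (147 + (-78 + 13*13²))*(-100) = (147 + (-78 + 13*169))*(-100) = (147 + (-78 + 2197))*(-100) = (147 + 2119)*(-100) = 2266*(-100) = -226600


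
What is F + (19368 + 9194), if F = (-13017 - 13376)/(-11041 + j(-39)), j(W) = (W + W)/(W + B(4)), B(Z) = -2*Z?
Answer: 14820605609/518849 ≈ 28564.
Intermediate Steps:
j(W) = 2*W/(-8 + W) (j(W) = (W + W)/(W - 2*4) = (2*W)/(W - 8) = (2*W)/(-8 + W) = 2*W/(-8 + W))
F = 1240471/518849 (F = (-13017 - 13376)/(-11041 + 2*(-39)/(-8 - 39)) = -26393/(-11041 + 2*(-39)/(-47)) = -26393/(-11041 + 2*(-39)*(-1/47)) = -26393/(-11041 + 78/47) = -26393/(-518849/47) = -26393*(-47/518849) = 1240471/518849 ≈ 2.3908)
F + (19368 + 9194) = 1240471/518849 + (19368 + 9194) = 1240471/518849 + 28562 = 14820605609/518849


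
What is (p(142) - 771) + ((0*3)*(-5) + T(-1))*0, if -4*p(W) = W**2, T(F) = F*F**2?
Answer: -5812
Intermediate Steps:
T(F) = F**3
p(W) = -W**2/4
(p(142) - 771) + ((0*3)*(-5) + T(-1))*0 = (-1/4*142**2 - 771) + ((0*3)*(-5) + (-1)**3)*0 = (-1/4*20164 - 771) + (0*(-5) - 1)*0 = (-5041 - 771) + (0 - 1)*0 = -5812 - 1*0 = -5812 + 0 = -5812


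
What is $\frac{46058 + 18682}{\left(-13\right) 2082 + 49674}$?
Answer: $\frac{5395}{1884} \approx 2.8636$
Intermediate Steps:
$\frac{46058 + 18682}{\left(-13\right) 2082 + 49674} = \frac{64740}{-27066 + 49674} = \frac{64740}{22608} = 64740 \cdot \frac{1}{22608} = \frac{5395}{1884}$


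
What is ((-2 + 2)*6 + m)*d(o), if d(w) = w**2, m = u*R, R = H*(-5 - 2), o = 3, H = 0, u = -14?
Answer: 0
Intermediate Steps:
R = 0 (R = 0*(-5 - 2) = 0*(-7) = 0)
m = 0 (m = -14*0 = 0)
((-2 + 2)*6 + m)*d(o) = ((-2 + 2)*6 + 0)*3**2 = (0*6 + 0)*9 = (0 + 0)*9 = 0*9 = 0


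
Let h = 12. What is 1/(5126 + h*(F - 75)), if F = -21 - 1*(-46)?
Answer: 1/4526 ≈ 0.00022095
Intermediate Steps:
F = 25 (F = -21 + 46 = 25)
1/(5126 + h*(F - 75)) = 1/(5126 + 12*(25 - 75)) = 1/(5126 + 12*(-50)) = 1/(5126 - 600) = 1/4526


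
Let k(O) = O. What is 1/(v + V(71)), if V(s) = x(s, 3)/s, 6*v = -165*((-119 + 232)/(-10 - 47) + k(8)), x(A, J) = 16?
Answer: -8094/1337591 ≈ -0.0060512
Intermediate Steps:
v = -18865/114 (v = (-165*((-119 + 232)/(-10 - 47) + 8))/6 = (-165*(113/(-57) + 8))/6 = (-165*(113*(-1/57) + 8))/6 = (-165*(-113/57 + 8))/6 = (-165*343/57)/6 = (⅙)*(-18865/19) = -18865/114 ≈ -165.48)
V(s) = 16/s
1/(v + V(71)) = 1/(-18865/114 + 16/71) = 1/(-1337591/8094) = -8094/1337591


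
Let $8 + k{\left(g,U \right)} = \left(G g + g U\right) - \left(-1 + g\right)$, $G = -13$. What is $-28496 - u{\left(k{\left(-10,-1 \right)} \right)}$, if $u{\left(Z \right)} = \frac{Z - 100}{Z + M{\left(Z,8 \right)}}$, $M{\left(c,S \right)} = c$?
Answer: $- \frac{8149899}{286} \approx -28496.0$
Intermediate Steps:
$k{\left(g,U \right)} = -7 - 14 g + U g$ ($k{\left(g,U \right)} = -8 - \left(-1 + 14 g - g U\right) = -8 - \left(-1 + 14 g - U g\right) = -8 + \left(1 - 14 g + U g\right) = -7 - 14 g + U g$)
$u{\left(Z \right)} = \frac{-100 + Z}{2 Z}$ ($u{\left(Z \right)} = \frac{Z - 100}{Z + Z} = \frac{-100 + Z}{2 Z}$)
$-28496 - u{\left(k{\left(-10,-1 \right)} \right)} = -28496 - \frac{-100 - -143}{2 \left(-7 - -140 - -10\right)} = -28496 - \frac{-100 + \left(-7 + 140 + 10\right)}{2 \left(-7 + 140 + 10\right)} = -28496 - \frac{-100 + 143}{2 \cdot 143} = -28496 - \frac{1}{2} \cdot \frac{1}{143} \cdot 43 = -28496 - \frac{43}{286} = - \frac{8149899}{286}$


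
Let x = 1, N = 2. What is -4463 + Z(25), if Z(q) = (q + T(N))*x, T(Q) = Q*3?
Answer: -4432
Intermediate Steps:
T(Q) = 3*Q
Z(q) = 6 + q (Z(q) = (q + 3*2)*1 = (q + 6)*1 = (6 + q)*1 = 6 + q)
-4463 + Z(25) = -4463 + (6 + 25) = -4463 + 31 = -4432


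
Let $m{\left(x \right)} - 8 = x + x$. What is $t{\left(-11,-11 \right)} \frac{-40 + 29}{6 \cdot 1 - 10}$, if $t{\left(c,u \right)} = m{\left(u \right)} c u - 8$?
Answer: $- \frac{9361}{2} \approx -4680.5$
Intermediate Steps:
$m{\left(x \right)} = 8 + 2 x$ ($m{\left(x \right)} = 8 + \left(x + x\right) = 8 + 2 x$)
$t{\left(c,u \right)} = -8 + c u \left(8 + 2 u\right)$ ($t{\left(c,u \right)} = \left(8 + 2 u\right) c u - 8 = c \left(8 + 2 u\right) u - 8 = c u \left(8 + 2 u\right) - 8 = -8 + c u \left(8 + 2 u\right)$)
$t{\left(-11,-11 \right)} \frac{-40 + 29}{6 \cdot 1 - 10} = \left(-8 + 2 \left(-11\right) \left(-11\right) \left(4 - 11\right)\right) \frac{-40 + 29}{6 \cdot 1 - 10} = \left(-8 + 2 \left(-11\right) \left(-11\right) \left(-7\right)\right) \left(- \frac{11}{6 - 10}\right) = \left(-8 - 1694\right) \left(- \frac{11}{-4}\right) = - 1702 \left(\left(-11\right) \left(- \frac{1}{4}\right)\right) = \left(-1702\right) \frac{11}{4} = - \frac{9361}{2}$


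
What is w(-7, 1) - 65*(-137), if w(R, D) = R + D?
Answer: 8899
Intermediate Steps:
w(R, D) = D + R
w(-7, 1) - 65*(-137) = (1 - 7) - 65*(-137) = -6 + 8905 = 8899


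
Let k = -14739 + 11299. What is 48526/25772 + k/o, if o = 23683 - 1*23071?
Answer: -433513/115974 ≈ -3.7380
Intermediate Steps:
k = -3440
o = 612 (o = 23683 - 23071 = 612)
48526/25772 + k/o = 48526/25772 - 3440/612 = 48526*(1/25772) - 3440*1/612 = 24263/12886 - 860/153 = -433513/115974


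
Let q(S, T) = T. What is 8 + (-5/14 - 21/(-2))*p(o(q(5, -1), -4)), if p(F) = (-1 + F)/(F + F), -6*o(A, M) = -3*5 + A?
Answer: 1251/112 ≈ 11.170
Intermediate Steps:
o(A, M) = 5/2 - A/6 (o(A, M) = -(-3*5 + A)/6 = -(-15 + A)/6 = 5/2 - A/6)
p(F) = (-1 + F)/(2*F) (p(F) = (-1 + F)/((2*F)) = (-1 + F)*(1/(2*F)) = (-1 + F)/(2*F))
8 + (-5/14 - 21/(-2))*p(o(q(5, -1), -4)) = 8 + (-5/14 - 21/(-2))*((-1 + (5/2 - ⅙*(-1)))/(2*(5/2 - ⅙*(-1)))) = 8 + (-5*1/14 - 21*(-½))*((-1 + (5/2 + ⅙))/(2*(5/2 + ⅙))) = 8 + (-5/14 + 21/2)*((-1 + 8/3)/(2*(8/3))) = 8 + 71*((½)*(3/8)*(5/3))/7 = 8 + (71/7)*(5/16) = 8 + 355/112 = 1251/112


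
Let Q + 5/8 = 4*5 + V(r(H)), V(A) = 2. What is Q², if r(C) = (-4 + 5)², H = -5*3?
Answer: 29241/64 ≈ 456.89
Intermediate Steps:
H = -15
r(C) = 1 (r(C) = 1² = 1)
Q = 171/8 (Q = -5/8 + (4*5 + 2) = -5/8 + (20 + 2) = -5/8 + 22 = 171/8 ≈ 21.375)
Q² = (171/8)² = 29241/64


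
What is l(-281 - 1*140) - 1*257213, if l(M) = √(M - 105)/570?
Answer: -257213 + I*√526/570 ≈ -2.5721e+5 + 0.040236*I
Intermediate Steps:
l(M) = √(-105 + M)/570 (l(M) = √(-105 + M)*(1/570) = √(-105 + M)/570)
l(-281 - 1*140) - 1*257213 = √(-105 + (-281 - 1*140))/570 - 1*257213 = √(-105 + (-281 - 140))/570 - 257213 = √(-105 - 421)/570 - 257213 = √(-526)/570 - 257213 = (I*√526)/570 - 257213 = I*√526/570 - 257213 = -257213 + I*√526/570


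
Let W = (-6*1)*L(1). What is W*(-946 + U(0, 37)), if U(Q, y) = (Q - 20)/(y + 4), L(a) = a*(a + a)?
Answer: 465672/41 ≈ 11358.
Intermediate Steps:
L(a) = 2*a² (L(a) = a*(2*a) = 2*a²)
U(Q, y) = (-20 + Q)/(4 + y)
W = -12 (W = (-6*1)*(2*1²) = -12 ≈ -12.000)
W*(-946 + U(0, 37)) = -12*(-946 + (-20 + 0)/(4 + 37)) = -12*(-946 - 20/41) = -12*(-38806/41) = 465672/41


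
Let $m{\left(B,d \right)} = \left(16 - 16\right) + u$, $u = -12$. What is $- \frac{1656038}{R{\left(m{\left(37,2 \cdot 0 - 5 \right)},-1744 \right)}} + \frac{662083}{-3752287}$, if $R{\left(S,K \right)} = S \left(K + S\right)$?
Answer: $- \frac{3113940635941}{39534095832} \approx -78.766$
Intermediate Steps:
$m{\left(B,d \right)} = -12$ ($m{\left(B,d \right)} = \left(16 - 16\right) - 12 = 0 - 12 = -12$)
$- \frac{1656038}{R{\left(m{\left(37,2 \cdot 0 - 5 \right)},-1744 \right)}} + \frac{662083}{-3752287} = - \frac{1656038}{\left(-12\right) \left(-1744 - 12\right)} + \frac{662083}{-3752287} = - \frac{1656038}{\left(-12\right) \left(-1756\right)} + 662083 \left(- \frac{1}{3752287}\right) = - \frac{1656038}{21072} - \frac{662083}{3752287} = \left(-1656038\right) \frac{1}{21072} - \frac{662083}{3752287} = - \frac{828019}{10536} - \frac{662083}{3752287} = - \frac{3113940635941}{39534095832}$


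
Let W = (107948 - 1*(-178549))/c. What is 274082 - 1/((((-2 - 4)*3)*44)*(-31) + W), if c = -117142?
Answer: 788200599199592/2875783887 ≈ 2.7408e+5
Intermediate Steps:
W = -286497/117142 (W = (107948 - 1*(-178549))/(-117142) = (107948 + 178549)*(-1/117142) = 286497*(-1/117142) = -286497/117142 ≈ -2.4457)
274082 - 1/((((-2 - 4)*3)*44)*(-31) + W) = 274082 - 1/((((-2 - 4)*3)*44)*(-31) - 286497/117142) = 274082 - 1/((-6*3*44)*(-31) - 286497/117142) = 274082 - 1/(-18*44*(-31) - 286497/117142) = 274082 - 1/(-792*(-31) - 286497/117142) = 274082 - 1/(24552 - 286497/117142) = 274082 - 1/2875783887/117142 = 274082 - 1*117142/2875783887 = 274082 - 117142/2875783887 = 788200599199592/2875783887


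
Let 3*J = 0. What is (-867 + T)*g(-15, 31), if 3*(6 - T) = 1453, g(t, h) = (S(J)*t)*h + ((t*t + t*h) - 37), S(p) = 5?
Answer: 10501672/3 ≈ 3.5006e+6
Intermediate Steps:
J = 0 (J = (⅓)*0 = 0)
g(t, h) = -37 + t² + 6*h*t (g(t, h) = (5*t)*h + ((t*t + t*h) - 37) = 5*h*t + ((t² + h*t) - 37) = 5*h*t + (-37 + t² + h*t) = -37 + t² + 6*h*t)
T = -1435/3 (T = 6 - ⅓*1453 = 6 - 1453/3 = -1435/3 ≈ -478.33)
(-867 + T)*g(-15, 31) = (-867 - 1435/3)*(-37 + (-15)² + 6*31*(-15)) = -4036*(-37 + 225 - 2790)/3 = -4036/3*(-2602) = 10501672/3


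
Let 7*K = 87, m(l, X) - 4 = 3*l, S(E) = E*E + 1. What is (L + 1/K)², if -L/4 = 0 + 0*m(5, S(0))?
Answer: 49/7569 ≈ 0.0064738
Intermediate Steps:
S(E) = 1 + E² (S(E) = E² + 1 = 1 + E²)
m(l, X) = 4 + 3*l
K = 87/7 (K = (⅐)*87 = 87/7 ≈ 12.429)
L = 0 (L = -4*(0 + 0*(4 + 3*5)) = -4*(0 + 0*(4 + 15)) = -4*(0 + 0*19) = -4*(0 + 0) = -4*0 = 0)
(L + 1/K)² = (0 + 1/(87/7))² = (0 + 7/87)² = (7/87)² = 49/7569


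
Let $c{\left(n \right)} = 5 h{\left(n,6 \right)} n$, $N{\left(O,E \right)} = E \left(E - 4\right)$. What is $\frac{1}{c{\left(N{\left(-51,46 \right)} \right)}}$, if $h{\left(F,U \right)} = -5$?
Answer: $- \frac{1}{48300} \approx -2.0704 \cdot 10^{-5}$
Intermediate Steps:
$N{\left(O,E \right)} = E \left(-4 + E\right)$
$c{\left(n \right)} = - 25 n$ ($c{\left(n \right)} = 5 \left(-5\right) n = - 25 n$)
$\frac{1}{c{\left(N{\left(-51,46 \right)} \right)}} = \frac{1}{\left(-25\right) 46 \left(-4 + 46\right)} = \frac{1}{\left(-25\right) 46 \cdot 42} = \frac{1}{\left(-25\right) 1932} = \frac{1}{-48300} = - \frac{1}{48300}$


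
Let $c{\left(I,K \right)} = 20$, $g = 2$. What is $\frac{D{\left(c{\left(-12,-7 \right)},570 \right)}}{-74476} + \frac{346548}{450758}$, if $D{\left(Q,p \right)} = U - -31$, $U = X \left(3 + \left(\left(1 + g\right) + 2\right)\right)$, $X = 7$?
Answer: $\frac{12885146451}{16785326404} \approx 0.76764$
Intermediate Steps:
$U = 56$ ($U = 7 \left(3 + \left(\left(1 + 2\right) + 2\right)\right) = 7 \left(3 + \left(3 + 2\right)\right) = 7 \left(3 + 5\right) = 7 \cdot 8 = 56$)
$D{\left(Q,p \right)} = 87$ ($D{\left(Q,p \right)} = 56 - -31 = 56 + 31 = 87$)
$\frac{D{\left(c{\left(-12,-7 \right)},570 \right)}}{-74476} + \frac{346548}{450758} = \frac{87}{-74476} + \frac{346548}{450758} = 87 \left(- \frac{1}{74476}\right) + 346548 \cdot \frac{1}{450758} = - \frac{87}{74476} + \frac{173274}{225379} = \frac{12885146451}{16785326404}$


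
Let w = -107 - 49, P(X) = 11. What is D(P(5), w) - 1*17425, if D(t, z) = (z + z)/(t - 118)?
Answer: -1864163/107 ≈ -17422.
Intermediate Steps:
w = -156
D(t, z) = 2*z/(-118 + t) (D(t, z) = (2*z)/(-118 + t) = 2*z/(-118 + t))
D(P(5), w) - 1*17425 = 2*(-156)/(-118 + 11) - 1*17425 = 2*(-156)/(-107) - 17425 = 2*(-156)*(-1/107) - 17425 = 312/107 - 17425 = -1864163/107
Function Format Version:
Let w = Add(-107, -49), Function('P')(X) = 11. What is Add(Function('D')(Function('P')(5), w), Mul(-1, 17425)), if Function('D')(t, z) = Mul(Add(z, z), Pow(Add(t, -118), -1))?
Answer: Rational(-1864163, 107) ≈ -17422.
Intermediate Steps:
w = -156
Function('D')(t, z) = Mul(2, z, Pow(Add(-118, t), -1)) (Function('D')(t, z) = Mul(Mul(2, z), Pow(Add(-118, t), -1)) = Mul(2, z, Pow(Add(-118, t), -1)))
Add(Function('D')(Function('P')(5), w), Mul(-1, 17425)) = Add(Mul(2, -156, Pow(Add(-118, 11), -1)), Mul(-1, 17425)) = Add(Mul(2, -156, Pow(-107, -1)), -17425) = Add(Mul(2, -156, Rational(-1, 107)), -17425) = Add(Rational(312, 107), -17425) = Rational(-1864163, 107)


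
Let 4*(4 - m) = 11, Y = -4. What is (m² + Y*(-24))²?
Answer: 2436721/256 ≈ 9518.4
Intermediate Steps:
m = 5/4 (m = 4 - ¼*11 = 4 - 11/4 = 5/4 ≈ 1.2500)
(m² + Y*(-24))² = ((5/4)² - 4*(-24))² = (25/16 + 96)² = (1561/16)² = 2436721/256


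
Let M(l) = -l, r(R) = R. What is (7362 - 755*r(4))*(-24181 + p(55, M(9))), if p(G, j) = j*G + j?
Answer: -107182270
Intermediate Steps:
p(G, j) = j + G*j (p(G, j) = G*j + j = j + G*j)
(7362 - 755*r(4))*(-24181 + p(55, M(9))) = (7362 - 755*4)*(-24181 + (-1*9)*(1 + 55)) = (7362 - 3020)*(-24181 - 9*56) = 4342*(-24181 - 504) = 4342*(-24685) = -107182270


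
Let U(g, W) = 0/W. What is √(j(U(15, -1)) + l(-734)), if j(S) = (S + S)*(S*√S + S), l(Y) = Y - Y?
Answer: 0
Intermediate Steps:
l(Y) = 0
U(g, W) = 0
j(S) = 2*S*(S + S^(3/2)) (j(S) = (2*S)*(S^(3/2) + S) = (2*S)*(S + S^(3/2)) = 2*S*(S + S^(3/2)))
√(j(U(15, -1)) + l(-734)) = √((2*0² + 2*0^(5/2)) + 0) = √((2*0 + 2*0) + 0) = √((0 + 0) + 0) = √(0 + 0) = √0 = 0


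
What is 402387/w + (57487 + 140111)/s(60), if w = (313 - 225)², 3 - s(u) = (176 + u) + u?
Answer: -1412299521/2268992 ≈ -622.43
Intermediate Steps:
s(u) = -173 - 2*u (s(u) = 3 - ((176 + u) + u) = 3 - (176 + 2*u) = 3 + (-176 - 2*u) = -173 - 2*u)
w = 7744 (w = 88² = 7744)
402387/w + (57487 + 140111)/s(60) = 402387/7744 + (57487 + 140111)/(-173 - 2*60) = 402387*(1/7744) + 197598/(-173 - 120) = 402387/7744 + 197598/(-293) = 402387/7744 + 197598*(-1/293) = 402387/7744 - 197598/293 = -1412299521/2268992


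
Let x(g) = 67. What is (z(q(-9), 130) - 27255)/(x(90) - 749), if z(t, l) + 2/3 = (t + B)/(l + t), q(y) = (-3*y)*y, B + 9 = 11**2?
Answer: 4619639/115599 ≈ 39.963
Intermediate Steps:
B = 112 (B = -9 + 11**2 = -9 + 121 = 112)
q(y) = -3*y**2
z(t, l) = -2/3 + (112 + t)/(l + t) (z(t, l) = -2/3 + (t + 112)/(l + t) = -2/3 + (112 + t)/(l + t))
(z(q(-9), 130) - 27255)/(x(90) - 749) = ((336 - 3*(-9)**2 - 2*130)/(3*(130 - 3*(-9)**2)) - 27255)/(67 - 749) = ((336 - 3*81 - 260)/(3*(130 - 3*81)) - 27255)/(-682) = ((336 - 243 - 260)/(3*(130 - 243)) - 27255)*(-1/682) = ((1/3)*(-167)/(-113) - 27255)*(-1/682) = ((1/3)*(-1/113)*(-167) - 27255)*(-1/682) = (167/339 - 27255)*(-1/682) = -9239278/339*(-1/682) = 4619639/115599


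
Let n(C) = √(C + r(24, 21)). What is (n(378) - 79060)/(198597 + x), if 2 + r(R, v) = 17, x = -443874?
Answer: 79060/245277 - √393/245277 ≈ 0.32225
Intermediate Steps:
r(R, v) = 15 (r(R, v) = -2 + 17 = 15)
n(C) = √(15 + C) (n(C) = √(C + 15) = √(15 + C))
(n(378) - 79060)/(198597 + x) = (√(15 + 378) - 79060)/(198597 - 443874) = (√393 - 79060)/(-245277) = (-79060 + √393)*(-1/245277) = 79060/245277 - √393/245277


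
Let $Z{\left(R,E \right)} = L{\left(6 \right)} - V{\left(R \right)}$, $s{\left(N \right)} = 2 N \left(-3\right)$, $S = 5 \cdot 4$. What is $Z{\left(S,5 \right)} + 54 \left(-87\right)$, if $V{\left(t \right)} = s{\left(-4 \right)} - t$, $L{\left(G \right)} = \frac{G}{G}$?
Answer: $-4701$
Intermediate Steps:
$S = 20$
$s{\left(N \right)} = - 6 N$
$L{\left(G \right)} = 1$
$V{\left(t \right)} = 24 - t$ ($V{\left(t \right)} = \left(-6\right) \left(-4\right) - t = 24 - t$)
$Z{\left(R,E \right)} = -23 + R$ ($Z{\left(R,E \right)} = 1 - \left(24 - R\right) = 1 + \left(-24 + R\right) = -23 + R$)
$Z{\left(S,5 \right)} + 54 \left(-87\right) = \left(-23 + 20\right) + 54 \left(-87\right) = -3 - 4698 = -4701$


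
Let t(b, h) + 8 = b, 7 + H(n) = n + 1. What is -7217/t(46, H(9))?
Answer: -7217/38 ≈ -189.92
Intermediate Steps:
H(n) = -6 + n (H(n) = -7 + (n + 1) = -7 + (1 + n) = -6 + n)
t(b, h) = -8 + b
-7217/t(46, H(9)) = -7217/(-8 + 46) = -7217/38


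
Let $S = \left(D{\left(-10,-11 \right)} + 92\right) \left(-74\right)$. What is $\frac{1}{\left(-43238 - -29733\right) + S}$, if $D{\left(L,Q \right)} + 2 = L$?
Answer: $- \frac{1}{19425} \approx -5.148 \cdot 10^{-5}$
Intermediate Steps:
$D{\left(L,Q \right)} = -2 + L$
$S = -5920$ ($S = \left(\left(-2 - 10\right) + 92\right) \left(-74\right) = \left(-12 + 92\right) \left(-74\right) = 80 \left(-74\right) = -5920$)
$\frac{1}{\left(-43238 - -29733\right) + S} = \frac{1}{\left(-43238 - -29733\right) - 5920} = \frac{1}{\left(-43238 + 29733\right) - 5920} = \frac{1}{-13505 - 5920} = \frac{1}{-19425} = - \frac{1}{19425}$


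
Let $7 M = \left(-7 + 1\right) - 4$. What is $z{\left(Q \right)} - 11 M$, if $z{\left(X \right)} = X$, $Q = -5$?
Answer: $\frac{75}{7} \approx 10.714$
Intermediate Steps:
$M = - \frac{10}{7}$ ($M = \frac{\left(-7 + 1\right) - 4}{7} = \frac{-6 - 4}{7} = \frac{1}{7} \left(-10\right) = - \frac{10}{7} \approx -1.4286$)
$z{\left(Q \right)} - 11 M = -5 - - \frac{110}{7} = -5 + \frac{110}{7} = \frac{75}{7}$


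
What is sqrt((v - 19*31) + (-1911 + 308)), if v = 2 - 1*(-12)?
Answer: 33*I*sqrt(2) ≈ 46.669*I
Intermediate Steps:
v = 14 (v = 2 + 12 = 14)
sqrt((v - 19*31) + (-1911 + 308)) = sqrt((14 - 19*31) + (-1911 + 308)) = sqrt((14 - 589) - 1603) = sqrt(-575 - 1603) = sqrt(-2178) = 33*I*sqrt(2)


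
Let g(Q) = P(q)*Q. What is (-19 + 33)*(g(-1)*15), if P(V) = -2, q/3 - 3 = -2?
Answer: 420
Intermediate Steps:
q = 3 (q = 9 + 3*(-2) = 9 - 6 = 3)
g(Q) = -2*Q
(-19 + 33)*(g(-1)*15) = (-19 + 33)*(-2*(-1)*15) = 14*(2*15) = 14*30 = 420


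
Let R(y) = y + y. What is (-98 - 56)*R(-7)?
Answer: 2156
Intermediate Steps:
R(y) = 2*y
(-98 - 56)*R(-7) = (-98 - 56)*(2*(-7)) = -154*(-14) = 2156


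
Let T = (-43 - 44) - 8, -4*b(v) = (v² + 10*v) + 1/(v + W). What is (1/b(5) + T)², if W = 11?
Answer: 13032277281/1442401 ≈ 9035.1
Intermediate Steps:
b(v) = -5*v/2 - v²/4 - 1/(4*(11 + v)) (b(v) = -((v² + 10*v) + 1/(v + 11))/4 = -((v² + 10*v) + 1/(11 + v))/4 = -(v² + 1/(11 + v) + 10*v)/4 = -5*v/2 - v²/4 - 1/(4*(11 + v)))
T = -95 (T = -87 - 8 = -95)
(1/b(5) + T)² = (1/((-1 - 1*5³ - 110*5 - 21*5²)/(4*(11 + 5))) - 95)² = (1/((¼)*(-1 - 1*125 - 550 - 21*25)/16) - 95)² = (1/((¼)*(1/16)*(-1 - 125 - 550 - 525)) - 95)² = (1/((¼)*(1/16)*(-1201)) - 95)² = (1/(-1201/64) - 95)² = (-64/1201 - 95)² = (-114159/1201)² = 13032277281/1442401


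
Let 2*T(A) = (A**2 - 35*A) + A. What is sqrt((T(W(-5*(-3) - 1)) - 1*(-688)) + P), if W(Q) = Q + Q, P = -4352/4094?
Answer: 14*sqrt(12889959)/2047 ≈ 24.555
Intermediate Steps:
P = -2176/2047 (P = -4352*1/4094 = -2176/2047 ≈ -1.0630)
W(Q) = 2*Q
T(A) = A**2/2 - 17*A (T(A) = ((A**2 - 35*A) + A)/2 = (A**2 - 34*A)/2 = A**2/2 - 17*A)
sqrt((T(W(-5*(-3) - 1)) - 1*(-688)) + P) = sqrt(((2*(-5*(-3) - 1))*(-34 + 2*(-5*(-3) - 1))/2 - 1*(-688)) - 2176/2047) = sqrt(((2*(15 - 1))*(-34 + 2*(15 - 1))/2 + 688) - 2176/2047) = sqrt(((2*14)*(-34 + 2*14)/2 + 688) - 2176/2047) = sqrt(((1/2)*28*(-34 + 28) + 688) - 2176/2047) = sqrt(((1/2)*28*(-6) + 688) - 2176/2047) = sqrt((-84 + 688) - 2176/2047) = sqrt(604 - 2176/2047) = sqrt(1234212/2047) = 14*sqrt(12889959)/2047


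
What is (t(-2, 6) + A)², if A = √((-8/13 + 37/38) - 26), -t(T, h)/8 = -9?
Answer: (35568 + I*√6257498)²/244036 ≈ 5158.4 + 729.18*I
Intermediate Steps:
t(T, h) = 72 (t(T, h) = -8*(-9) = 72)
A = I*√6257498/494 (A = √((-8*1/13 + 37*(1/38)) - 26) = √((-8/13 + 37/38) - 26) = √(177/494 - 26) = √(-12667/494) = I*√6257498/494 ≈ 5.0638*I)
(t(-2, 6) + A)² = (72 + I*√6257498/494)²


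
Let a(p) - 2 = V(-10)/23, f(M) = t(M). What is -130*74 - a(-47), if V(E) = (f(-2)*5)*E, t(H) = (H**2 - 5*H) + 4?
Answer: -220406/23 ≈ -9582.9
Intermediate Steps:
t(H) = 4 + H**2 - 5*H
f(M) = 4 + M**2 - 5*M
V(E) = 90*E (V(E) = ((4 + (-2)**2 - 5*(-2))*5)*E = ((4 + 4 + 10)*5)*E = (18*5)*E = 90*E)
a(p) = -854/23 (a(p) = 2 + (90*(-10))/23 = 2 - 900*1/23 = 2 - 900/23 = -854/23)
-130*74 - a(-47) = -130*74 - 1*(-854/23) = -9620 + 854/23 = -220406/23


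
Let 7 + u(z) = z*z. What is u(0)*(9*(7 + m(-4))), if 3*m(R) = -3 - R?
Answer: -462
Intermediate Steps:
m(R) = -1 - R/3 (m(R) = (-3 - R)/3 = -1 - R/3)
u(z) = -7 + z**2 (u(z) = -7 + z*z = -7 + z**2)
u(0)*(9*(7 + m(-4))) = (-7 + 0**2)*(9*(7 + (-1 - 1/3*(-4)))) = (-7 + 0)*(9*(7 + (-1 + 4/3))) = -63*(7 + 1/3) = -63*22/3 = -7*66 = -462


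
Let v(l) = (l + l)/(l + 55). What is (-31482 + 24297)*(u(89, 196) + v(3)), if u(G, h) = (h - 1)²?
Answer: -7923100680/29 ≈ -2.7321e+8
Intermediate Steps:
u(G, h) = (-1 + h)²
v(l) = 2*l/(55 + l) (v(l) = (2*l)/(55 + l) = 2*l/(55 + l))
(-31482 + 24297)*(u(89, 196) + v(3)) = (-31482 + 24297)*((-1 + 196)² + 2*3/(55 + 3)) = -7185*(195² + 2*3/58) = -7185*(38025 + 2*3*(1/58)) = -7185*(38025 + 3/29) = -7185*1102728/29 = -7923100680/29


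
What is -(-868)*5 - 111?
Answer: 4229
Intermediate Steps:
-(-868)*5 - 111 = -62*(-70) - 111 = 4340 - 111 = 4229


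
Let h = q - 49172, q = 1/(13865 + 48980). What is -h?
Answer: 3090214339/62845 ≈ 49172.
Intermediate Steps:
q = 1/62845 ≈ 1.5912e-5
h = -3090214339/62845 (h = 1/62845 - 49172 = -3090214339/62845 ≈ -49172.)
-h = -1*(-3090214339/62845) = 3090214339/62845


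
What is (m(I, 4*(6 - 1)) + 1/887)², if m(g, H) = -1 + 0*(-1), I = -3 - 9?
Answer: 784996/786769 ≈ 0.99775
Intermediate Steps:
I = -12
m(g, H) = -1 (m(g, H) = -1 + 0 = -1)
(m(I, 4*(6 - 1)) + 1/887)² = (-1 + 1/887)² = (-886/887)² = 784996/786769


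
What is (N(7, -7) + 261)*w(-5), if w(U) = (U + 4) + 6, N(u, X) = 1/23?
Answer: 30020/23 ≈ 1305.2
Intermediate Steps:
N(u, X) = 1/23
w(U) = 10 + U (w(U) = (4 + U) + 6 = 10 + U)
(N(7, -7) + 261)*w(-5) = (1/23 + 261)*(10 - 5) = (6004/23)*5 = 30020/23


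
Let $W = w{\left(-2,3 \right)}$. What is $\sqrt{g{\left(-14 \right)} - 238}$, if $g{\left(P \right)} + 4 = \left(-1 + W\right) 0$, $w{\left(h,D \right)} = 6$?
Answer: $11 i \sqrt{2} \approx 15.556 i$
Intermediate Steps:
$W = 6$
$g{\left(P \right)} = -4$ ($g{\left(P \right)} = -4 + \left(-1 + 6\right) 0 = -4 + 5 \cdot 0 = -4 + 0 = -4$)
$\sqrt{g{\left(-14 \right)} - 238} = \sqrt{-4 - 238} = \sqrt{-242} = 11 i \sqrt{2}$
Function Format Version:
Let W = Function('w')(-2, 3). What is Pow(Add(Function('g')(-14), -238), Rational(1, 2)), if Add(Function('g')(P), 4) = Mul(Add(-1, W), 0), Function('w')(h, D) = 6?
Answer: Mul(11, I, Pow(2, Rational(1, 2))) ≈ Mul(15.556, I)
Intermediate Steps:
W = 6
Function('g')(P) = -4 (Function('g')(P) = Add(-4, Mul(Add(-1, 6), 0)) = Add(-4, Mul(5, 0)) = Add(-4, 0) = -4)
Pow(Add(Function('g')(-14), -238), Rational(1, 2)) = Pow(Add(-4, -238), Rational(1, 2)) = Pow(-242, Rational(1, 2)) = Mul(11, I, Pow(2, Rational(1, 2)))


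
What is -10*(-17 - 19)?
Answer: 360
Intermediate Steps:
-10*(-17 - 19) = -10*(-36) = 360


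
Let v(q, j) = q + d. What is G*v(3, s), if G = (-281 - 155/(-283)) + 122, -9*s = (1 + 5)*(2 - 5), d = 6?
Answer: -403578/283 ≈ -1426.1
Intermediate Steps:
s = 2 (s = -(1 + 5)*(2 - 5)/9 = -2*(-3)/3 = -⅑*(-18) = 2)
v(q, j) = 6 + q (v(q, j) = q + 6 = 6 + q)
G = -44842/283 (G = (-281 - 155*(-1/283)) + 122 = (-281 + 155/283) + 122 = -79368/283 + 122 = -44842/283 ≈ -158.45)
G*v(3, s) = -44842*(6 + 3)/283 = -44842/283*9 = -403578/283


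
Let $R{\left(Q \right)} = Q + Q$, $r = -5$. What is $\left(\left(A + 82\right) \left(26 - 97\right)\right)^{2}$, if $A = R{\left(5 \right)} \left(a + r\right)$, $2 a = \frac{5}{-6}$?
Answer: $\frac{140588449}{36} \approx 3.9052 \cdot 10^{6}$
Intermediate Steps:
$a = - \frac{5}{12}$ ($a = \frac{5 \frac{1}{-6}}{2} = \frac{5 \left(- \frac{1}{6}\right)}{2} = \frac{1}{2} \left(- \frac{5}{6}\right) = - \frac{5}{12} \approx -0.41667$)
$R{\left(Q \right)} = 2 Q$
$A = - \frac{325}{6}$ ($A = 2 \cdot 5 \left(- \frac{5}{12} - 5\right) = 10 \left(- \frac{65}{12}\right) = - \frac{325}{6} \approx -54.167$)
$\left(\left(A + 82\right) \left(26 - 97\right)\right)^{2} = \left(\left(- \frac{325}{6} + 82\right) \left(26 - 97\right)\right)^{2} = \left(\frac{167}{6} \left(-71\right)\right)^{2} = \left(- \frac{11857}{6}\right)^{2} = \frac{140588449}{36}$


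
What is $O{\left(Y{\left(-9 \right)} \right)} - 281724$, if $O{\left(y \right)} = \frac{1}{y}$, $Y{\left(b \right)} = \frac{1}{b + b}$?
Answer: $-281742$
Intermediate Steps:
$Y{\left(b \right)} = \frac{1}{2 b}$
$O{\left(Y{\left(-9 \right)} \right)} - 281724 = \frac{1}{\frac{1}{2} \frac{1}{-9}} - 281724 = \frac{1}{\frac{1}{2} \left(- \frac{1}{9}\right)} - 281724 = \frac{1}{- \frac{1}{18}} - 281724 = -18 - 281724 = -281742$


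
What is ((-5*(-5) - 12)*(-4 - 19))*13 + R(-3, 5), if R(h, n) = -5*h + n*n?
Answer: -3847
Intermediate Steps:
R(h, n) = n² - 5*h (R(h, n) = -5*h + n² = n² - 5*h)
((-5*(-5) - 12)*(-4 - 19))*13 + R(-3, 5) = ((-5*(-5) - 12)*(-4 - 19))*13 + (5² - 5*(-3)) = ((25 - 12)*(-23))*13 + (25 + 15) = (13*(-23))*13 + 40 = -299*13 + 40 = -3887 + 40 = -3847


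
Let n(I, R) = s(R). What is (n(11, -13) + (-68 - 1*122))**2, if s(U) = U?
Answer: 41209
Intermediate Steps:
n(I, R) = R
(n(11, -13) + (-68 - 1*122))**2 = (-13 + (-68 - 1*122))**2 = (-13 + (-68 - 122))**2 = (-13 - 190)**2 = (-203)**2 = 41209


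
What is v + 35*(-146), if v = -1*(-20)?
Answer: -5090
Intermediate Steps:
v = 20
v + 35*(-146) = 20 + 35*(-146) = 20 - 5110 = -5090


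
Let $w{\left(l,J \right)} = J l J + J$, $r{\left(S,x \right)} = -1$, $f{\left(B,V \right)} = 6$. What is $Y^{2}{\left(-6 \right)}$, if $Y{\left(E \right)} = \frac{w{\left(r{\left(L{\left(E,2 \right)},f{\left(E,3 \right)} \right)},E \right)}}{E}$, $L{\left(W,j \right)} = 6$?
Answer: $49$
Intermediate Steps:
$w{\left(l,J \right)} = J + l J^{2}$ ($w{\left(l,J \right)} = l J^{2} + J = J + l J^{2}$)
$Y{\left(E \right)} = 1 - E$ ($Y{\left(E \right)} = \frac{E \left(1 + E \left(-1\right)\right)}{E} = \frac{E \left(1 - E\right)}{E} = 1 - E$)
$Y^{2}{\left(-6 \right)} = \left(1 - -6\right)^{2} = \left(1 + 6\right)^{2} = 7^{2} = 49$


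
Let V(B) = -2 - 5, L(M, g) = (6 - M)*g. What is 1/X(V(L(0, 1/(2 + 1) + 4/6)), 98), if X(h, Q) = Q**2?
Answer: 1/9604 ≈ 0.00010412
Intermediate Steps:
L(M, g) = g*(6 - M)
V(B) = -7
1/X(V(L(0, 1/(2 + 1) + 4/6)), 98) = 1/(98**2) = 1/9604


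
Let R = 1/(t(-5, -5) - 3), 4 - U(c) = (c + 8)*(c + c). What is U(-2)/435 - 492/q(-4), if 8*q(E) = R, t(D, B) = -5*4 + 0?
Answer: 39379708/435 ≈ 90528.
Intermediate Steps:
t(D, B) = -20 (t(D, B) = -20 + 0 = -20)
U(c) = 4 - 2*c*(8 + c) (U(c) = 4 - (c + 8)*(c + c) = 4 - (8 + c)*2*c = 4 - 2*c*(8 + c))
R = -1/23 (R = 1/(-20 - 3) = 1/(-23) = -1/23 ≈ -0.043478)
q(E) = -1/184 (q(E) = (⅛)*(-1/23) = -1/184)
U(-2)/435 - 492/q(-4) = (4 - 16*(-2) - 2*(-2)²)/435 - 492/(-1/184) = (4 + 32 - 2*4)*(1/435) - 492*(-184) = (4 + 32 - 8)*(1/435) + 90528 = 28*(1/435) + 90528 = 28/435 + 90528 = 39379708/435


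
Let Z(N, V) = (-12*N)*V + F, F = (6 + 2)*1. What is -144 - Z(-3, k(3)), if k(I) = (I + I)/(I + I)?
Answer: -188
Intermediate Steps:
k(I) = 1 (k(I) = (2*I)/((2*I)) = (2*I)*(1/(2*I)) = 1)
F = 8 (F = 8*1 = 8)
Z(N, V) = 8 - 12*N*V (Z(N, V) = (-12*N)*V + 8 = -12*N*V + 8 = 8 - 12*N*V)
-144 - Z(-3, k(3)) = -144 - (8 - 12*(-3)*1) = -144 - (8 + 36) = -144 - 1*44 = -144 - 44 = -188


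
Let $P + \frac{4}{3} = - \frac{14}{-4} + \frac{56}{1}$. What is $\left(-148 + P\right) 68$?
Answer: $- \frac{18326}{3} \approx -6108.7$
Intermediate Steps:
$P = \frac{349}{6}$ ($P = - \frac{4}{3} + \left(- \frac{14}{-4} + \frac{56}{1}\right) = - \frac{4}{3} + \left(\left(-14\right) \left(- \frac{1}{4}\right) + 56 \cdot 1\right) = - \frac{4}{3} + \left(\frac{7}{2} + 56\right) = - \frac{4}{3} + \frac{119}{2} = \frac{349}{6} \approx 58.167$)
$\left(-148 + P\right) 68 = \left(-148 + \frac{349}{6}\right) 68 = \left(- \frac{539}{6}\right) 68 = - \frac{18326}{3}$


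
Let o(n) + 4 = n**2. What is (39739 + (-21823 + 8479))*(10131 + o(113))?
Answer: 604339920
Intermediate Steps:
o(n) = -4 + n**2
(39739 + (-21823 + 8479))*(10131 + o(113)) = (39739 + (-21823 + 8479))*(10131 + (-4 + 113**2)) = (39739 - 13344)*(10131 + (-4 + 12769)) = 26395*(10131 + 12765) = 26395*22896 = 604339920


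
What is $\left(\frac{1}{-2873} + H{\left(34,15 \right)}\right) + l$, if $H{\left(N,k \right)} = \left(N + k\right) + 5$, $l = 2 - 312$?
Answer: $- \frac{735489}{2873} \approx -256.0$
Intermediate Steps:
$l = -310$ ($l = 2 - 312 = -310$)
$H{\left(N,k \right)} = 5 + N + k$
$\left(\frac{1}{-2873} + H{\left(34,15 \right)}\right) + l = \left(\frac{1}{-2873} + \left(5 + 34 + 15\right)\right) - 310 = \left(- \frac{1}{2873} + 54\right) - 310 = \frac{155141}{2873} - 310 = - \frac{735489}{2873}$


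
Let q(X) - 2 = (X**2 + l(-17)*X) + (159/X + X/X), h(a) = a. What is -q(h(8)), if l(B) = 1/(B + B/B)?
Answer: -691/8 ≈ -86.375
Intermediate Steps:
l(B) = 1/(1 + B) (l(B) = 1/(B + 1) = 1/(1 + B))
q(X) = 3 + X**2 + 159/X - X/16 (q(X) = 2 + ((X**2 + X/(1 - 17)) + (159/X + X/X)) = 2 + ((X**2 + X/(-16)) + (159/X + 1)) = 2 + ((X**2 - X/16) + (1 + 159/X)) = 2 + (1 + X**2 + 159/X - X/16) = 3 + X**2 + 159/X - X/16)
-q(h(8)) = -(3 + 8**2 + 159/8 - 1/16*8) = -(3 + 64 + 159*(1/8) - 1/2) = -(3 + 64 + 159/8 - 1/2) = -1*691/8 = -691/8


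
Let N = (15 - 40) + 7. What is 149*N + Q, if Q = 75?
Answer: -2607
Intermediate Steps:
N = -18 (N = -25 + 7 = -18)
149*N + Q = 149*(-18) + 75 = -2682 + 75 = -2607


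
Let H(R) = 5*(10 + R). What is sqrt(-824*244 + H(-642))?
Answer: 2*I*sqrt(51054) ≈ 451.9*I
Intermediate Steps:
H(R) = 50 + 5*R
sqrt(-824*244 + H(-642)) = sqrt(-824*244 + (50 + 5*(-642))) = sqrt(-201056 + (50 - 3210)) = sqrt(-201056 - 3160) = sqrt(-204216) = 2*I*sqrt(51054)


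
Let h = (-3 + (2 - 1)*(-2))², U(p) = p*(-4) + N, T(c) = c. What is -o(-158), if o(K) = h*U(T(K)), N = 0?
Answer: -15800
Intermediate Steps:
U(p) = -4*p (U(p) = p*(-4) + 0 = -4*p + 0 = -4*p)
h = 25 (h = (-3 + 1*(-2))² = (-3 - 2)² = (-5)² = 25)
o(K) = -100*K (o(K) = 25*(-4*K) = -100*K)
-o(-158) = -(-100)*(-158) = -1*15800 = -15800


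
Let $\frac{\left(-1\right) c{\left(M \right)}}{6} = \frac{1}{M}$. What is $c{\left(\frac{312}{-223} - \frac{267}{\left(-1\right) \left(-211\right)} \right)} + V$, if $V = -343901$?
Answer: $- \frac{14371872585}{41791} \approx -3.439 \cdot 10^{5}$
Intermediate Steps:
$c{\left(M \right)} = - \frac{6}{M}$
$c{\left(\frac{312}{-223} - \frac{267}{\left(-1\right) \left(-211\right)} \right)} + V = - \frac{6}{\frac{312}{-223} - \frac{267}{\left(-1\right) \left(-211\right)}} - 343901 = - \frac{6}{312 \left(- \frac{1}{223}\right) - \frac{267}{211}} - 343901 = - \frac{6}{- \frac{312}{223} - \frac{267}{211}} - 343901 = - \frac{6}{- \frac{125373}{47053}} - 343901 = \left(-6\right) \left(- \frac{47053}{125373}\right) - 343901 = \frac{94106}{41791} - 343901 = - \frac{14371872585}{41791}$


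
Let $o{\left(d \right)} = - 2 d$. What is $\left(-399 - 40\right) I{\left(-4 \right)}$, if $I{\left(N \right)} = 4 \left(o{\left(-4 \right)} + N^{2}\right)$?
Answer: $-42144$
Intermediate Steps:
$I{\left(N \right)} = 32 + 4 N^{2}$ ($I{\left(N \right)} = 4 \left(\left(-2\right) \left(-4\right) + N^{2}\right) = 4 \left(8 + N^{2}\right) = 32 + 4 N^{2}$)
$\left(-399 - 40\right) I{\left(-4 \right)} = \left(-399 - 40\right) \left(32 + 4 \left(-4\right)^{2}\right) = - 439 \left(32 + 4 \cdot 16\right) = - 439 \left(32 + 64\right) = \left(-439\right) 96 = -42144$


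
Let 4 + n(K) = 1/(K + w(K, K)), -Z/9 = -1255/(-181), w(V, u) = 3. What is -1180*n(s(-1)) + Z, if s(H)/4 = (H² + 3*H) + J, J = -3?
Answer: 14545005/3077 ≈ 4727.0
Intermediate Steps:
s(H) = -12 + 4*H² + 12*H (s(H) = 4*((H² + 3*H) - 3) = 4*(-3 + H² + 3*H) = -12 + 4*H² + 12*H)
Z = -11295/181 (Z = -(-11295)/(-181) = -(-11295)*(-1)/181 = -9*1255/181 = -11295/181 ≈ -62.403)
n(K) = -4 + 1/(3 + K) (n(K) = -4 + 1/(K + 3) = -4 + 1/(3 + K))
-1180*n(s(-1)) + Z = -1180*(-11 - 4*(-12 + 4*(-1)² + 12*(-1)))/(3 + (-12 + 4*(-1)² + 12*(-1))) - 11295/181 = -1180*(-11 - 4*(-12 + 4*1 - 12))/(3 + (-12 + 4*1 - 12)) - 11295/181 = -1180*(-11 - 4*(-12 + 4 - 12))/(3 + (-12 + 4 - 12)) - 11295/181 = -1180*(-11 - 4*(-20))/(3 - 20) - 11295/181 = -1180*(-11 + 80)/(-17) - 11295/181 = -(-1180)*69/17 - 11295/181 = -1180*(-69/17) - 11295/181 = 81420/17 - 11295/181 = 14545005/3077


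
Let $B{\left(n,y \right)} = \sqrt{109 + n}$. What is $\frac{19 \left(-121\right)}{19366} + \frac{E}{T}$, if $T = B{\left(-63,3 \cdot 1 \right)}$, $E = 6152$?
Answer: $- \frac{2299}{19366} + \frac{3076 \sqrt{46}}{23} \approx 906.94$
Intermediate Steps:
$T = \sqrt{46}$ ($T = \sqrt{109 - 63} = \sqrt{46} \approx 6.7823$)
$\frac{19 \left(-121\right)}{19366} + \frac{E}{T} = \frac{19 \left(-121\right)}{19366} + \frac{6152}{\sqrt{46}} = \left(-2299\right) \frac{1}{19366} + 6152 \frac{\sqrt{46}}{46} = - \frac{2299}{19366} + \frac{3076 \sqrt{46}}{23}$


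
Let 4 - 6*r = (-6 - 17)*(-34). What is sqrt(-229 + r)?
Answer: 2*I*sqrt(807)/3 ≈ 18.939*I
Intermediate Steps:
r = -389/3 (r = 2/3 - (-6 - 17)*(-34)/6 = 2/3 - (-23)*(-34)/6 = 2/3 - 1/6*782 = 2/3 - 391/3 = -389/3 ≈ -129.67)
sqrt(-229 + r) = sqrt(-229 - 389/3) = sqrt(-1076/3) = 2*I*sqrt(807)/3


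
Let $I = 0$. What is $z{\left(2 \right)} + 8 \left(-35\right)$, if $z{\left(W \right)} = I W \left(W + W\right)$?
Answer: $-280$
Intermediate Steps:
$z{\left(W \right)} = 0$ ($z{\left(W \right)} = 0 W \left(W + W\right) = 0 \cdot 2 W = 0$)
$z{\left(2 \right)} + 8 \left(-35\right) = 0 + 8 \left(-35\right) = 0 - 280 = -280$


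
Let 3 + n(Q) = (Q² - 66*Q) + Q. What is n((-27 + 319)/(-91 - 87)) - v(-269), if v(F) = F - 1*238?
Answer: 4858110/7921 ≈ 613.32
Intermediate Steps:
v(F) = -238 + F (v(F) = F - 238 = -238 + F)
n(Q) = -3 + Q² - 65*Q (n(Q) = -3 + ((Q² - 66*Q) + Q) = -3 + (Q² - 65*Q) = -3 + Q² - 65*Q)
n((-27 + 319)/(-91 - 87)) - v(-269) = (-3 + ((-27 + 319)/(-91 - 87))² - 65*(-27 + 319)/(-91 - 87)) - (-238 - 269) = (-3 + (292/(-178))² - 18980/(-178)) - 1*(-507) = (-3 + (292*(-1/178))² - 18980*(-1)/178) + 507 = (-3 + (-146/89)² - 65*(-146/89)) + 507 = (-3 + 21316/7921 + 9490/89) + 507 = 842163/7921 + 507 = 4858110/7921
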